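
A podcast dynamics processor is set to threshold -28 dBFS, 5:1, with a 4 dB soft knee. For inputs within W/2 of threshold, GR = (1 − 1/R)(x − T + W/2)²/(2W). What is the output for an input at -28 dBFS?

x − T + W/2 = -28 − (-28) + 2 = 2.
GR = (1 − 1/5) × 2² / 8 = 0.8 × 4 / 8 = 0.4 dB.
Output = -28 − 0.4 = -28.4 dBFS.

-28.4 dBFS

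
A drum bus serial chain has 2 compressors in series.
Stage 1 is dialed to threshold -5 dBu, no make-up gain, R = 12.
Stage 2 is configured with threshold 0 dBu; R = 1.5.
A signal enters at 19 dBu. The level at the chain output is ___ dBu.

-3 dBu

Stage 1: 19 dBu is 24 dB over -5 dBu; at 12:1 that becomes 2 dB over, giving -3 dBu.
Stage 2: below threshold (-3 ≤ 0); passes unchanged; output -3 dBu.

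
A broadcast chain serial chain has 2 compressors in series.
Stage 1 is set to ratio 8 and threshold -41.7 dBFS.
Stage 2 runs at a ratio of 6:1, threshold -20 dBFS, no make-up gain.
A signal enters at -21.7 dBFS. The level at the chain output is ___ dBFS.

-39.2 dBFS

Stage 1: overshoot 20 dB → 20/8 = 2.5 dB → -39.2 dBFS.
Stage 2: -39.2 dBFS is at or below the -20 dBFS threshold — no compression; output -39.2 dBFS.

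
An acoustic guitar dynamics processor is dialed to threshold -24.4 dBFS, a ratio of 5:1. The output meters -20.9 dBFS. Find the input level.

-6.9 dBFS

Post-compression overshoot = -20.9 − (-24.4) = 3.5 dB.
Input overshoot = R × output overshoot = 17.5 dB → input = -24.4 + 17.5 = -6.9 dBFS.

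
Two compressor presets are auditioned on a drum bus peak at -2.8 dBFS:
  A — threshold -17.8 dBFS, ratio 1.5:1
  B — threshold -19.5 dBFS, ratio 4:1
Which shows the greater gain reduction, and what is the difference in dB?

B, by 7.525 dB

A: GR = 15 − 15/1.5 = 5 dB.
B: GR = 16.7 − 16.7/4 = 12.525 dB.
B applies 7.525 dB more gain reduction.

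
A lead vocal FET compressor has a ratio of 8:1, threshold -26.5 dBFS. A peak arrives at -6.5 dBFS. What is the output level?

-24 dBFS

Overshoot: -6.5 − (-26.5) = 20 dB.
The 20 dB excess becomes 2.5 dB after 8:1 reduction.
Output = -26.5 + 2.5 = -24 dBFS.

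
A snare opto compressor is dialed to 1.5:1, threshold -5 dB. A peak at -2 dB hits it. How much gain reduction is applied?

1 dB

-2 dB exceeds the threshold by 3 dB.
At 1.5:1, output sits 3/1.5 = 2 dB above threshold.
GR = overshoot in − overshoot out = 3 − 2 = 1 dB.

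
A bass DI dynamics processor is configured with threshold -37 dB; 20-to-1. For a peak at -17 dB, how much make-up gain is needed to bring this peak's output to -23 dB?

The peak compresses to -37 + 20/20 = -36 dB.
To reach -23 dB requires -23 − (-36) = 13 dB of make-up.

13 dB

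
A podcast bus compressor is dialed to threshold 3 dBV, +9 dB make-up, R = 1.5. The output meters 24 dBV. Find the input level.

Before make-up, the level was 24 − 9 = 15 dBV.
That's 12 dB above the 3 dBV threshold.
Before 1.5:1 compression the overshoot was 12 × 1.5 = 18 dB, so input = 3 + 18 = 21 dBV.

21 dBV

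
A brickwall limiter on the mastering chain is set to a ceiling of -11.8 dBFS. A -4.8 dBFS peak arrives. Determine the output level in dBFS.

-11.8 dBFS

A brickwall limiter is an ∞:1 compressor: any input above the ceiling is clamped to -11.8 dBFS.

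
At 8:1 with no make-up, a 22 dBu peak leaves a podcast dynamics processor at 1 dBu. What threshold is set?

Gain reduction = 22 − 1 = 21 dB; output overshoot = GR / (R − 1) = 21 / 7 = 3 dB.
Threshold = output − output overshoot = 1 − 3 = -2 dBu.

-2 dBu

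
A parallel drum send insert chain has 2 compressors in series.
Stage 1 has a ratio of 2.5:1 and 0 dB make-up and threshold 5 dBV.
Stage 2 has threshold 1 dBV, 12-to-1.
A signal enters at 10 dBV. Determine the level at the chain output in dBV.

1.5 dBV

Stage 1: 5 dB above 5 dBV, reduced 2.5:1 to 2 dB above → 7 dBV.
Stage 2: 6 dB above 1 dBV, reduced 12:1 to 0.5 dB above → 1.5 dBV.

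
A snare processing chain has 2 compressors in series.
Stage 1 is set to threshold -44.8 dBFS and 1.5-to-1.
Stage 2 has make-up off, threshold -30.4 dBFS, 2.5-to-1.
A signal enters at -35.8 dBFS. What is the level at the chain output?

Stage 1: 9 dB above -44.8 dBFS, reduced 1.5:1 to 6 dB above → -38.8 dBFS.
Stage 2: below threshold (-38.8 ≤ -30.4); passes unchanged; output -38.8 dBFS.

-38.8 dBFS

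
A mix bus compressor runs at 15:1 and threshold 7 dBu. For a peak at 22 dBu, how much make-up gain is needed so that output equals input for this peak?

14 dB

The peak compresses to 7 + 15/15 = 8 dBu.
To reach 22 dBu requires 22 − 8 = 14 dB of make-up.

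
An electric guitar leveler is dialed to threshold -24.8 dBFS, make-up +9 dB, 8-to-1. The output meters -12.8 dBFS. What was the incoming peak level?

-0.8 dBFS

Before make-up, the level was -12.8 − 9 = -21.8 dBFS.
That's 3 dB above the -24.8 dBFS threshold.
Undo the ratio: input overshoot = 3 × 8 = 24 dB, giving input = -0.8 dBFS.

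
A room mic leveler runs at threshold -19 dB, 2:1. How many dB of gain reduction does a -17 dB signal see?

-17 dB exceeds the threshold by 2 dB.
After 2:1 compression the overshoot becomes 2/2 = 1 dB.
So the signal is attenuated by 2 − 1 = 1 dB.

1 dB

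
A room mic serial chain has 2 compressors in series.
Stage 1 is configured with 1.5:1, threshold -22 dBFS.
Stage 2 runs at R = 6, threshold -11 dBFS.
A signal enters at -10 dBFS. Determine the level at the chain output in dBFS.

Stage 1: -10 dBFS is 12 dB over -22 dBFS; at 1.5:1 that becomes 8 dB over, giving -14 dBFS.
Stage 2: -14 dBFS is at or below the -11 dBFS threshold — no compression; output -14 dBFS.

-14 dBFS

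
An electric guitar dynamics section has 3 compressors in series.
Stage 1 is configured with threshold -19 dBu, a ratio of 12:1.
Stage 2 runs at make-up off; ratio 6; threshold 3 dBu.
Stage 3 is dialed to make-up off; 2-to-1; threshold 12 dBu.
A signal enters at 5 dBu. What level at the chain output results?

Stage 1: 24 dB above -19 dBu, reduced 12:1 to 2 dB above → -17 dBu.
Stage 2: below threshold (-17 ≤ 3); passes unchanged; output -17 dBu.
Stage 3: -17 dBu ≤ 12 dBu, so stage 3 doesn't engage; output -17 dBu.

-17 dBu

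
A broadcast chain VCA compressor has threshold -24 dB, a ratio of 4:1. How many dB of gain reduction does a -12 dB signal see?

The signal is 12 dB above threshold.
A 4:1 ratio leaves 3 dB of that excess.
GR = overshoot in − overshoot out = 12 − 3 = 9 dB.

9 dB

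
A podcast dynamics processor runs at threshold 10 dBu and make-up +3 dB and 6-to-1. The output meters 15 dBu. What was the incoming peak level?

22 dBu

Remove make-up: 15 − 3 = 12 dBu.
Post-compression overshoot = 12 − 10 = 2 dB.
Undo the ratio: input overshoot = 2 × 6 = 12 dB, giving input = 22 dBu.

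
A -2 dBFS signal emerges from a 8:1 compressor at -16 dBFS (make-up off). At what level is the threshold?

Input is 16 dB above T (since output overshoot × R = input overshoot: (-16 − T)·8 = -2 − T gives T = -18 dBFS).
Check: -18 + (-2 − (-18))/8 = -18 + 2 = -16 dBFS. ✓

-18 dBFS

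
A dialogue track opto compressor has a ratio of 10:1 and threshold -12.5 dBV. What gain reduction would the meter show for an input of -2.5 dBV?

9 dB

Overshoot = -2.5 − (-12.5) = 10 dB.
After 10:1 compression the overshoot becomes 10/10 = 1 dB.
So the signal is attenuated by 10 − 1 = 9 dB.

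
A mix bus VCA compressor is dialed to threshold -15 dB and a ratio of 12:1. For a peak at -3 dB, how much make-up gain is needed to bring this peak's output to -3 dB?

Without make-up, output = threshold + overshoot/12 = -15 + 1 = -14 dB.
Gap to target: 11 dB.

11 dB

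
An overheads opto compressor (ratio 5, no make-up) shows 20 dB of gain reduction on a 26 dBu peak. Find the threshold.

1 dBu

Let T be the threshold. Output overshoot = (input overshoot)/R, so 6 − T = (26 − T)/5.
5·(6 − T) = 26 − T → 4·T = 30 − 26 = 4.
T = 4/4 = 1 dBu.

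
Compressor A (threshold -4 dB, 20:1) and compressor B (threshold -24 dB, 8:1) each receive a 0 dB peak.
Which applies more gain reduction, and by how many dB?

A: overshoot 4 dB → output overshoot 0.2 dB → GR 3.8 dB.
B: overshoot 24 dB → output overshoot 3 dB → GR 21 dB.
Difference: 17.2 dB in favour of B.

B, by 17.2 dB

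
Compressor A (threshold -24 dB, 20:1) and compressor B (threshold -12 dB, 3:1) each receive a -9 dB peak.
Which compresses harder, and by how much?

A, by 12.25 dB

A: overshoot 15 dB → output overshoot 0.75 dB → GR 14.25 dB.
B: overshoot 3 dB → output overshoot 1 dB → GR 2 dB.
A reduces 12.25 dB more.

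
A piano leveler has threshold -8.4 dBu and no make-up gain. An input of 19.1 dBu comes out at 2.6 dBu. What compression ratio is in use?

2.5:1

Input overshoot = 19.1 − (-8.4) = 27.5 dB; output overshoot = 2.6 − (-8.4) = 11 dB.
Ratio = 27.5 / 11 = 2.5.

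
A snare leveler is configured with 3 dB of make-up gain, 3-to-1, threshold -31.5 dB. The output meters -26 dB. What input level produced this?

Before make-up, the level was -26 − 3 = -29 dB.
That's 2.5 dB above the -31.5 dB threshold.
Undo the ratio: input overshoot = 2.5 × 3 = 7.5 dB, giving input = -24 dB.

-24 dB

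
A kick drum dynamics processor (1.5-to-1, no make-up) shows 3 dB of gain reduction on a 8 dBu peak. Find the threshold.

Input is 9 dB above T (since output overshoot × R = input overshoot: (5 − T)·1.5 = 8 − T gives T = -1 dBu).
Check: -1 + (8 − (-1))/1.5 = -1 + 6 = 5 dBu. ✓

-1 dBu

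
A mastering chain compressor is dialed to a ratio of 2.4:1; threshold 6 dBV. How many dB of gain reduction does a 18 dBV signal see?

7 dB

Overshoot = 18 − 6 = 12 dB.
A 2.4:1 ratio leaves 5 dB of that excess.
Gain reduction = 12 − 5 = 7 dB.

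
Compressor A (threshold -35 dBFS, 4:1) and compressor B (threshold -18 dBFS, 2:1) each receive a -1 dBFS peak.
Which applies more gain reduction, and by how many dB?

A: GR = 34 − 34/4 = 25.5 dB.
B: GR = 17 − 17/2 = 8.5 dB.
A applies 17 dB more gain reduction.

A, by 17 dB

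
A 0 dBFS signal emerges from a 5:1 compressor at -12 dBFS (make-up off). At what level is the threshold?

-15 dBFS

Gain reduction = 0 − (-12) = 12 dB; output overshoot = GR / (R − 1) = 12 / 4 = 3 dB.
Threshold = output − output overshoot = -12 − 3 = -15 dBFS.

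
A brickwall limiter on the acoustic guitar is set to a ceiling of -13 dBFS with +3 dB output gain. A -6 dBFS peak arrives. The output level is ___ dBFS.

-10 dBFS

The limiter clamps the peak to its -13 dBFS ceiling.
Output gain then adds 3 dB: -13 + 3 = -10 dBFS.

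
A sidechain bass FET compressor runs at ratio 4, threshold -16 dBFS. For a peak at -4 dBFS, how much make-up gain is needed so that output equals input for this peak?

Overshoot 12 dB → 12/4 = 3 dB after compression, so the compressed level is -16 + 3 = -13 dBFS.
Make-up = target − compressed = -4 − (-13) = 9 dB.

9 dB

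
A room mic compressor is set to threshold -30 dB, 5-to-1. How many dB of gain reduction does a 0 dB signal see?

24 dB

0 dB exceeds the threshold by 30 dB.
After 5:1 compression the overshoot becomes 30/5 = 6 dB.
Gain reduction = 30 − 6 = 24 dB.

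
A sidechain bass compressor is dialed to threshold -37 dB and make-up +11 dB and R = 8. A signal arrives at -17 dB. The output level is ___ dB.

Overshoot: -17 − (-37) = 20 dB.
At 8:1 the overshoot is divided by 8, leaving 2.5 dB above threshold.
Output = -37 + 2.5 = -34.5 dB; make-up adds 11 dB, giving -23.5 dB.

-23.5 dB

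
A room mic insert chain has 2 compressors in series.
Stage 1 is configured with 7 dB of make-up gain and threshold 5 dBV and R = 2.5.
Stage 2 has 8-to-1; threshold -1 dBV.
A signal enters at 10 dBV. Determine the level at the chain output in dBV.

Stage 1: 5 dB above 5 dBV, reduced 2.5:1 to 2 dB above → 7 dBV; +7 dB make-up → 14 dBV.
Stage 2: overshoot 15 dB → 15/8 = 1.875 dB → 0.875 dBV.

0.875 dBV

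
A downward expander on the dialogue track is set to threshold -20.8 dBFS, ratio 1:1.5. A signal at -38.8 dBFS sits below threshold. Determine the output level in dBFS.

-47.8 dBFS

Below threshold, a 1:1.5 expander applies gain = (1.5−1)×(T − x) of attenuation.
(1.5−1) × 18 = 9 dB, so output = -38.8 − 9 = -47.8 dBFS.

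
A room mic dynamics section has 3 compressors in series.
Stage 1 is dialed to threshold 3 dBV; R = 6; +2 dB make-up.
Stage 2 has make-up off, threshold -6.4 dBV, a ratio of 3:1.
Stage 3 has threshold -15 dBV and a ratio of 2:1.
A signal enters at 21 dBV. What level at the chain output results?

Stage 1: 18 dB above 3 dBV, reduced 6:1 to 3 dB above → 6 dBV; +2 dB make-up → 8 dBV.
Stage 2: 14.4 dB above -6.4 dBV, reduced 3:1 to 4.8 dB above → -1.6 dBV.
Stage 3: -1.6 dBV is 13.4 dB over -15 dBV; at 2:1 that becomes 6.7 dB over, giving -8.3 dBV.

-8.3 dBV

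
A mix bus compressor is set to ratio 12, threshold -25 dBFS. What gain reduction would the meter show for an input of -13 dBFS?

11 dB

Overshoot = -13 − (-25) = 12 dB.
At 12:1, output sits 12/12 = 1 dB above threshold.
So the signal is attenuated by 12 − 1 = 11 dB.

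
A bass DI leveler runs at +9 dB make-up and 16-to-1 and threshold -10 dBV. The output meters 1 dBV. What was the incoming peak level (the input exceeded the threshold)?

Before make-up, the level was 1 − 9 = -8 dBV.
Post-compression overshoot = -8 − (-10) = 2 dB.
Undo the ratio: input overshoot = 2 × 16 = 32 dB, giving input = 22 dBV.

22 dBV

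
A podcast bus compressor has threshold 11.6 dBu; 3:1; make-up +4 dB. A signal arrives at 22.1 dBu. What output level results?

The input is 10.5 dB above the 11.6 dBu threshold.
3:1 compression reduces that to 10.5/3 = 3.5 dB over.
That puts the output at 15.1 dBu; make-up adds 4 dB, giving 19.1 dBu.

19.1 dBu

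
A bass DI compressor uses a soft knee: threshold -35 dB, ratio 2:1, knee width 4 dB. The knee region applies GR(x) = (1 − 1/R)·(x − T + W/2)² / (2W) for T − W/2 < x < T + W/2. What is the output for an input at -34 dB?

-34.5625 dB

x − T + W/2 = -34 − (-35) + 2 = 3.
GR = (1 − 1/2) × 3² / 8 = 0.5 × 9 / 8 = 0.5625 dB.
Output = -34 − 0.5625 = -34.5625 dB.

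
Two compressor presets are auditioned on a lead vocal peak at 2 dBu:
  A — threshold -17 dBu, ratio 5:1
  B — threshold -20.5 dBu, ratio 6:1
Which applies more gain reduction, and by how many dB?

A: overshoot 19 dB → output overshoot 3.8 dB → GR 15.2 dB.
B: overshoot 22.5 dB → output overshoot 3.75 dB → GR 18.75 dB.
B applies 3.55 dB more gain reduction.

B, by 3.55 dB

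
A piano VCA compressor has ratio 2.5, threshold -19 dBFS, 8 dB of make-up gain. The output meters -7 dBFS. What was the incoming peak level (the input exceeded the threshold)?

Remove make-up: -7 − 8 = -15 dBFS.
Post-compression overshoot = -15 − (-19) = 4 dB.
Input overshoot = R × output overshoot = 10 dB → input = -19 + 10 = -9 dBFS.

-9 dBFS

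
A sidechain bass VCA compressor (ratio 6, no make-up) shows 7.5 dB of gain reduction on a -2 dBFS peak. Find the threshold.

Let T be the threshold. Output overshoot = (input overshoot)/R, so -9.5 − T = (-2 − T)/6.
6·(-9.5 − T) = -2 − T → 5·T = -57 − (-2) = -55.
T = -55/5 = -11 dBFS.

-11 dBFS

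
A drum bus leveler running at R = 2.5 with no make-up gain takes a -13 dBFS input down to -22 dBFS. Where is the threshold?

Let T be the threshold. Output overshoot = (input overshoot)/R, so -22 − T = (-13 − T)/2.5.
2.5·(-22 − T) = -13 − T → 1.5·T = -55 − (-13) = -42.
T = -42/1.5 = -28 dBFS.

-28 dBFS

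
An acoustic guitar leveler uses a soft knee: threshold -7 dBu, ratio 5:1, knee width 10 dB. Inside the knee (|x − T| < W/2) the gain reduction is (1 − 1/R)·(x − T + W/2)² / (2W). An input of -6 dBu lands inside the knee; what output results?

x − T + W/2 = -6 − (-7) + 5 = 6.
GR = (1 − 1/5) × 6² / 20 = 0.8 × 36 / 20 = 1.44 dB.
Output = -6 − 1.44 = -7.44 dBu.

-7.44 dBu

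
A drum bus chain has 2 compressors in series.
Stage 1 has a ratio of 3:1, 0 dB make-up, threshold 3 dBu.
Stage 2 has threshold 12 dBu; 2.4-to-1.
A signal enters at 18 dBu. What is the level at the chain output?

8 dBu

Stage 1: 18 dBu is 15 dB over 3 dBu; at 3:1 that becomes 5 dB over, giving 8 dBu.
Stage 2: below threshold (8 ≤ 12); passes unchanged; output 8 dBu.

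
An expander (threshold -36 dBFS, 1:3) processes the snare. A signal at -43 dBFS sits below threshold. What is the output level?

-57 dBFS

Below threshold, a 1:3 expander applies gain = (3−1)×(T − x) of attenuation.
(3−1) × 7 = 14 dB, so output = -43 − 14 = -57 dBFS.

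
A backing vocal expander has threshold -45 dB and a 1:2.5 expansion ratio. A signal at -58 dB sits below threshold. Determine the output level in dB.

Undershoot = (-45) − (-58) = 13 dB.
At 1:2.5, that expands to 32.5 dB under threshold.
Output = -45 − 32.5 = -77.5 dB.

-77.5 dB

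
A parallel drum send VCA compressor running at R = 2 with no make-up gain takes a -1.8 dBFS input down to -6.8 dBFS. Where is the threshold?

-11.8 dBFS

Gain reduction = -1.8 − (-6.8) = 5 dB; output overshoot = GR / (R − 1) = 5 / 1 = 5 dB.
Threshold = output − output overshoot = -6.8 − 5 = -11.8 dBFS.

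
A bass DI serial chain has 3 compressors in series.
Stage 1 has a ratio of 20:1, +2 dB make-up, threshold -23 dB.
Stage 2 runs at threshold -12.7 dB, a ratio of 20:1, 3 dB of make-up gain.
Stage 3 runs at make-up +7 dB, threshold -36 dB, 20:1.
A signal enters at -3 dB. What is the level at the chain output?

Stage 1: overshoot 20 dB → 20/20 = 1 dB → -22 dB; +2 dB make-up → -20 dB.
Stage 2: below threshold (-20 ≤ -12.7); passes unchanged; make-up brings it to -17 dB.
Stage 3: 19 dB above -36 dB, reduced 20:1 to 0.95 dB above → -35.05 dB; +7 dB make-up → -28.05 dB.

-28.05 dB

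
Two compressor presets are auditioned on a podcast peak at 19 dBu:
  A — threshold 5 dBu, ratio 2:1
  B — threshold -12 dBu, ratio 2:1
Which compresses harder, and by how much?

A: 14 dB over, compressed to 7 dB over, so 7 dB of GR.
B: 31 dB over, compressed to 15.5 dB over, so 15.5 dB of GR.
B applies 8.5 dB more gain reduction.

B, by 8.5 dB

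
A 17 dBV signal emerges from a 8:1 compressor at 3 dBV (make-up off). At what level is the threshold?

Let T be the threshold. Output overshoot = (input overshoot)/R, so 3 − T = (17 − T)/8.
8·(3 − T) = 17 − T → 7·T = 24 − 17 = 7.
T = 7/7 = 1 dBV.

1 dBV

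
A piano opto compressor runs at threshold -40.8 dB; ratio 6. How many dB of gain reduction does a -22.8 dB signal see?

-22.8 dB exceeds the threshold by 18 dB.
At 6:1, output sits 18/6 = 3 dB above threshold.
So the signal is attenuated by 18 − 3 = 15 dB.

15 dB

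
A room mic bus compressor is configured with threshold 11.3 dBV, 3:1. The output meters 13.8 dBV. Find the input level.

18.8 dBV

That's 2.5 dB above the 11.3 dBV threshold.
Before 3:1 compression the overshoot was 2.5 × 3 = 7.5 dB, so input = 11.3 + 7.5 = 18.8 dBV.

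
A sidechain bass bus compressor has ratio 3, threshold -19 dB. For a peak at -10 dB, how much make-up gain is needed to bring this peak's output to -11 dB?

The peak compresses to -19 + 9/3 = -16 dB.
To reach -11 dB requires -11 − (-16) = 5 dB of make-up.

5 dB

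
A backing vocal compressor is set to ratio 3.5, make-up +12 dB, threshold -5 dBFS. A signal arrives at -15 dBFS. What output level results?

-3 dBFS

-15 dBFS is 10 dB below the -5 dBFS threshold, so no gain reduction is applied.
Make-up gain adds 12 dB: -15 + 12 = -3 dBFS.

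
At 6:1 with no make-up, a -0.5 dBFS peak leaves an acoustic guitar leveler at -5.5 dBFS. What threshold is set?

Let T be the threshold. Output overshoot = (input overshoot)/R, so -5.5 − T = (-0.5 − T)/6.
6·(-5.5 − T) = -0.5 − T → 5·T = -33 − (-0.5) = -32.5.
T = -32.5/5 = -6.5 dBFS.

-6.5 dBFS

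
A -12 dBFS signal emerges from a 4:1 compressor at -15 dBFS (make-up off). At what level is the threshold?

-16 dBFS

Gain reduction = -12 − (-15) = 3 dB; output overshoot = GR / (R − 1) = 3 / 3 = 1 dB.
Threshold = output − output overshoot = -15 − 1 = -16 dBFS.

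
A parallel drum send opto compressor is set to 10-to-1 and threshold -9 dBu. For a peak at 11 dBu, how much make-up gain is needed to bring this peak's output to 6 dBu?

13 dB

Overshoot 20 dB → 20/10 = 2 dB after compression, so the compressed level is -9 + 2 = -7 dBu.
Make-up = target − compressed = 6 − (-7) = 13 dB.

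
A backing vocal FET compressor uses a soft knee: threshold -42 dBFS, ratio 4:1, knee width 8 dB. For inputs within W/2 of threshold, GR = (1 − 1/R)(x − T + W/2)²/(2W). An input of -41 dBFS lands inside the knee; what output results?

x − T + W/2 = -41 − (-42) + 4 = 5.
GR = (1 − 1/4) × 5² / 16 = 0.75 × 25 / 16 = 1.171875 dB.
Output = -41 − 1.171875 = -42.171875 dBFS.

-42.171875 dBFS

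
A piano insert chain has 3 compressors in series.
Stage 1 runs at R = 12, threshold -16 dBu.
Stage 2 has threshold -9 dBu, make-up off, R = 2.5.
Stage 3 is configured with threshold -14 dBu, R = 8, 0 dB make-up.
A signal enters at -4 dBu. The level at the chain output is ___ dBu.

-15 dBu

Stage 1: 12 dB above -16 dBu, reduced 12:1 to 1 dB above → -15 dBu.
Stage 2: -15 dBu ≤ -9 dBu, so stage 2 doesn't engage; output -15 dBu.
Stage 3: -15 dBu ≤ -14 dBu, so stage 3 doesn't engage; output -15 dBu.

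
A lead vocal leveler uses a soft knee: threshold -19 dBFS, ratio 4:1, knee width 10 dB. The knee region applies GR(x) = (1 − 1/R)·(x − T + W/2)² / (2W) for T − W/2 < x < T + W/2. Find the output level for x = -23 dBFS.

x − T + W/2 = -23 − (-19) + 5 = 1.
GR = (1 − 1/4) × 1² / 20 = 0.75 × 1 / 20 = 0.0375 dB.
Output = -23 − 0.0375 = -23.0375 dBFS.

-23.0375 dBFS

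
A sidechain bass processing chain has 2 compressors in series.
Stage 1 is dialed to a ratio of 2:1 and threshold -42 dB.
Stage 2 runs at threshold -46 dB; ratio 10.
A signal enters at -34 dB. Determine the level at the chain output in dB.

-45.2 dB

Stage 1: 8 dB above -42 dB, reduced 2:1 to 4 dB above → -38 dB.
Stage 2: -38 dB is 8 dB over -46 dB; at 10:1 that becomes 0.8 dB over, giving -45.2 dB.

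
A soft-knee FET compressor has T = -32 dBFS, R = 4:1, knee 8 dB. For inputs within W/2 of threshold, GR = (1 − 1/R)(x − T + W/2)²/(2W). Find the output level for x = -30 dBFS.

-31.6875 dBFS

x − T + W/2 = -30 − (-32) + 4 = 6.
GR = (1 − 1/4) × 6² / 16 = 0.75 × 36 / 16 = 1.6875 dB.
Output = -30 − 1.6875 = -31.6875 dBFS.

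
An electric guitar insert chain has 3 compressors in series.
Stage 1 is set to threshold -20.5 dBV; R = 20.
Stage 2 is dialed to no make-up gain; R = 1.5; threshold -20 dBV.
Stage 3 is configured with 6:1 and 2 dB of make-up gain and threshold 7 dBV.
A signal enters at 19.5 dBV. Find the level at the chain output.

-17 dBV

Stage 1: 40 dB above -20.5 dBV, reduced 20:1 to 2 dB above → -18.5 dBV.
Stage 2: -18.5 dBV is 1.5 dB over -20 dBV; at 1.5:1 that becomes 1 dB over, giving -19 dBV.
Stage 3: -19 dBV is at or below the 7 dBV threshold — no compression; make-up brings it to -17 dBV.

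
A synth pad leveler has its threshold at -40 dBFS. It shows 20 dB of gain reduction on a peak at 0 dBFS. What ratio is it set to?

2:1

Input overshoot = 0 − (-40) = 40 dB.
Output overshoot = 40 − 20 = 20 dB.
Ratio = input overshoot / output overshoot = 40 / 20 = 2.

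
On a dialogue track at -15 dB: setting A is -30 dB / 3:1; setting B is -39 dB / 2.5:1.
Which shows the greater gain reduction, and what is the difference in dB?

B, by 4.4 dB

A: 15 dB over, compressed to 5 dB over, so 10 dB of GR.
B: 24 dB over, compressed to 9.6 dB over, so 14.4 dB of GR.
Difference: 4.4 dB in favour of B.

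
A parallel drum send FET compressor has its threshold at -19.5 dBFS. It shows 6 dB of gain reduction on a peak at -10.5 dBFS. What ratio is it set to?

3:1

Input overshoot = -10.5 − (-19.5) = 9 dB.
Output overshoot = 9 − 6 = 3 dB.
Ratio = input overshoot / output overshoot = 9 / 3 = 3.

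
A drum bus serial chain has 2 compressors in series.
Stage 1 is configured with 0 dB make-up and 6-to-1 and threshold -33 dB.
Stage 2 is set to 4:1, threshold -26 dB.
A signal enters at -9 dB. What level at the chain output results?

Stage 1: -9 dB is 24 dB over -33 dB; at 6:1 that becomes 4 dB over, giving -29 dB.
Stage 2: below threshold (-29 ≤ -26); passes unchanged; output -29 dB.

-29 dB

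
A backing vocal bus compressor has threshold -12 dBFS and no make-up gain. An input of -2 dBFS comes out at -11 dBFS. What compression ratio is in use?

10:1

Input overshoot = -2 − (-12) = 10 dB; output overshoot = -11 − (-12) = 1 dB.
Ratio = 10 / 1 = 10.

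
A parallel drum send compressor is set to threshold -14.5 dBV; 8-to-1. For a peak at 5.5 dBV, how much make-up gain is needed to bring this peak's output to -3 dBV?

9 dB

Overshoot 20 dB → 20/8 = 2.5 dB after compression, so the compressed level is -14.5 + 2.5 = -12 dBV.
Make-up = target − compressed = -3 − (-12) = 9 dB.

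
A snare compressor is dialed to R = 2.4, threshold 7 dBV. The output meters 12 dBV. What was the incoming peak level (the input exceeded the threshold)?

Post-compression overshoot = 12 − 7 = 5 dB.
Before 2.4:1 compression the overshoot was 5 × 2.4 = 12 dB, so input = 7 + 12 = 19 dBV.

19 dBV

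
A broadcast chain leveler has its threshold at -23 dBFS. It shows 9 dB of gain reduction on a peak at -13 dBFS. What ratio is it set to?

Input overshoot = -13 − (-23) = 10 dB.
Output overshoot = 10 − 9 = 1 dB.
Ratio = input overshoot / output overshoot = 10 / 1 = 10.

10:1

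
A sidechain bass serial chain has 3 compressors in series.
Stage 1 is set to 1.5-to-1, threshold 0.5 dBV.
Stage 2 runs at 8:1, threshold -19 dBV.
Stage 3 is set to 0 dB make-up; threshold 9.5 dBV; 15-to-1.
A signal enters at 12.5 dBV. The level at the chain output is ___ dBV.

-15.5625 dBV

Stage 1: overshoot 12 dB → 12/1.5 = 8 dB → 8.5 dBV.
Stage 2: 27.5 dB above -19 dBV, reduced 8:1 to 3.4375 dB above → -15.5625 dBV.
Stage 3: -15.5625 dBV ≤ 9.5 dBV, so stage 3 doesn't engage; output -15.5625 dBV.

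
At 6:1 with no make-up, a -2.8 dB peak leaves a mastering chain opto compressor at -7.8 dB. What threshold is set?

Gain reduction = -2.8 − (-7.8) = 5 dB; output overshoot = GR / (R − 1) = 5 / 5 = 1 dB.
Threshold = output − output overshoot = -7.8 − 1 = -8.8 dB.

-8.8 dB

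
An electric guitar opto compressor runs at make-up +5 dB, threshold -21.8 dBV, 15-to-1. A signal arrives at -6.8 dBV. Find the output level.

The input is 15 dB above the -21.8 dBV threshold.
The 15 dB excess becomes 1 dB after 15:1 reduction.
Output = -21.8 + 1 = -20.8 dBV; make-up adds 5 dB, giving -15.8 dBV.

-15.8 dBV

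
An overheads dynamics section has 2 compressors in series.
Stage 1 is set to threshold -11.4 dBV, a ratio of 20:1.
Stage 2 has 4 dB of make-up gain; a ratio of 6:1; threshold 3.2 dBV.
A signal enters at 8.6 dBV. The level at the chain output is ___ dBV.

Stage 1: 8.6 dBV is 20 dB over -11.4 dBV; at 20:1 that becomes 1 dB over, giving -10.4 dBV.
Stage 2: -10.4 dBV is at or below the 3.2 dBV threshold — no compression; make-up brings it to -6.4 dBV.

-6.4 dBV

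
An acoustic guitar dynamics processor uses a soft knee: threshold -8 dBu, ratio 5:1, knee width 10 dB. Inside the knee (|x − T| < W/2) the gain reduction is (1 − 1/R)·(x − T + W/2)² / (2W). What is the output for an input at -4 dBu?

-7.24 dBu

x − T + W/2 = -4 − (-8) + 5 = 9.
GR = (1 − 1/5) × 9² / 20 = 0.8 × 81 / 20 = 3.24 dB.
Output = -4 − 3.24 = -7.24 dBu.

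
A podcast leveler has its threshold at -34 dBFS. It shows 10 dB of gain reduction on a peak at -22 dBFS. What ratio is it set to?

6:1

Input overshoot = -22 − (-34) = 12 dB.
Output overshoot = 12 − 10 = 2 dB.
Ratio = input overshoot / output overshoot = 12 / 2 = 6.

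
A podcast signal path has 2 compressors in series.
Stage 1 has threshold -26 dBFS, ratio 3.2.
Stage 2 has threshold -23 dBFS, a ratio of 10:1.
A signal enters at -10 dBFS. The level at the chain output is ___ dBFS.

-22.8 dBFS

Stage 1: overshoot 16 dB → 16/3.2 = 5 dB → -21 dBFS.
Stage 2: 2 dB above -23 dBFS, reduced 10:1 to 0.2 dB above → -22.8 dBFS.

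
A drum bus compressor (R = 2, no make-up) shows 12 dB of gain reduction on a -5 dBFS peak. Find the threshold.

-29 dBFS

Let T be the threshold. Output overshoot = (input overshoot)/R, so -17 − T = (-5 − T)/2.
2·(-17 − T) = -5 − T → 1·T = -34 − (-5) = -29.
T = -29/1 = -29 dBFS.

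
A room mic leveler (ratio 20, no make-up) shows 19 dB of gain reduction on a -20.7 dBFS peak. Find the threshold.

-40.7 dBFS

Input is 20 dB above T (since output overshoot × R = input overshoot: (-39.7 − T)·20 = -20.7 − T gives T = -40.7 dBFS).
Check: -40.7 + (-20.7 − (-40.7))/20 = -40.7 + 1 = -39.7 dBFS. ✓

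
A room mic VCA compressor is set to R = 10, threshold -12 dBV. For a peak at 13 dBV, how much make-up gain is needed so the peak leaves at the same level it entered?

The peak compresses to -12 + 25/10 = -9.5 dBV.
To reach 13 dBV requires 13 − (-9.5) = 22.5 dB of make-up.

22.5 dB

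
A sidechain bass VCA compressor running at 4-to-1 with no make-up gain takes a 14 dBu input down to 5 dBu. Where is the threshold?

Gain reduction = 14 − 5 = 9 dB; output overshoot = GR / (R − 1) = 9 / 3 = 3 dB.
Threshold = output − output overshoot = 5 − 3 = 2 dBu.

2 dBu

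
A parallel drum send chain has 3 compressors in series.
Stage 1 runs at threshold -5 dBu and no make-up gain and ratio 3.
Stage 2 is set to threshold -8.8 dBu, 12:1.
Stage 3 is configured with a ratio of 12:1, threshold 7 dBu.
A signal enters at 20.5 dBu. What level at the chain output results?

Stage 1: 20.5 dBu is 25.5 dB over -5 dBu; at 3:1 that becomes 8.5 dB over, giving 3.5 dBu.
Stage 2: 3.5 dBu is 12.3 dB over -8.8 dBu; at 12:1 that becomes 1.025 dB over, giving -7.775 dBu.
Stage 3: -7.775 dBu is at or below the 7 dBu threshold — no compression; output -7.775 dBu.

-7.775 dBu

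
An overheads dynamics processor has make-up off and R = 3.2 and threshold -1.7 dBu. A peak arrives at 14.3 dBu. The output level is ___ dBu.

3.3 dBu

Overshoot: 14.3 − (-1.7) = 16 dB.
The 16 dB excess becomes 5 dB after 3.2:1 reduction.
So the level is -1.7 + 5 = 3.3 dBu.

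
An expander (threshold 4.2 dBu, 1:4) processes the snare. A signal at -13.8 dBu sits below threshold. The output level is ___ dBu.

Undershoot = 4.2 − (-13.8) = 18 dB.
At 1:4, that expands to 72 dB under threshold.
Output = 4.2 − 72 = -67.8 dBu.

-67.8 dBu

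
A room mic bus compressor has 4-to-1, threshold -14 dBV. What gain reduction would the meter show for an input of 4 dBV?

4 dBV exceeds the threshold by 18 dB.
A 4:1 ratio leaves 4.5 dB of that excess.
So the signal is attenuated by 18 − 4.5 = 13.5 dB.

13.5 dB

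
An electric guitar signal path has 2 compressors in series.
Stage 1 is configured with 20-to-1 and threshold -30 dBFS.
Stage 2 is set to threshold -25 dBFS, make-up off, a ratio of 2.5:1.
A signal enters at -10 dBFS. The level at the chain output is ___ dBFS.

Stage 1: -10 dBFS is 20 dB over -30 dBFS; at 20:1 that becomes 1 dB over, giving -29 dBFS.
Stage 2: -29 dBFS is at or below the -25 dBFS threshold — no compression; output -29 dBFS.

-29 dBFS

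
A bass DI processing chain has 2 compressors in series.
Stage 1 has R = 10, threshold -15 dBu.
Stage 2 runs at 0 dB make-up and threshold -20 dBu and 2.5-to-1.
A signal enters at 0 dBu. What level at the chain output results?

-17.4 dBu

Stage 1: overshoot 15 dB → 15/10 = 1.5 dB → -13.5 dBu.
Stage 2: -13.5 dBu is 6.5 dB over -20 dBu; at 2.5:1 that becomes 2.6 dB over, giving -17.4 dBu.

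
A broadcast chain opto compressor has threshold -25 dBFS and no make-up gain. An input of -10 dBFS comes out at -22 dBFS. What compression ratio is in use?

5:1

Input overshoot = -10 − (-25) = 15 dB; output overshoot = -22 − (-25) = 3 dB.
Ratio = 15 / 3 = 5.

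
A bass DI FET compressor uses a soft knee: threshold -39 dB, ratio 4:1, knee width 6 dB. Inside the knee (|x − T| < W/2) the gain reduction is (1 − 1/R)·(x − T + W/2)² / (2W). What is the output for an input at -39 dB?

-39.5625 dB

x − T + W/2 = -39 − (-39) + 3 = 3.
GR = (1 − 1/4) × 3² / 12 = 0.75 × 9 / 12 = 0.5625 dB.
Output = -39 − 0.5625 = -39.5625 dB.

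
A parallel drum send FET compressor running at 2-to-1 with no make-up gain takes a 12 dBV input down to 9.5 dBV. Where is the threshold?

7 dBV

Let T be the threshold. Output overshoot = (input overshoot)/R, so 9.5 − T = (12 − T)/2.
2·(9.5 − T) = 12 − T → 1·T = 19 − 12 = 7.
T = 7/1 = 7 dBV.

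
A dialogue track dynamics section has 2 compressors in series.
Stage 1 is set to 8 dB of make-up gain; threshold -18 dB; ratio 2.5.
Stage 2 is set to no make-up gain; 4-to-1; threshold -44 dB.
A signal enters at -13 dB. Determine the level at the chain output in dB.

Stage 1: overshoot 5 dB → 5/2.5 = 2 dB → -16 dB; +8 dB make-up → -8 dB.
Stage 2: overshoot 36 dB → 36/4 = 9 dB → -35 dB.

-35 dB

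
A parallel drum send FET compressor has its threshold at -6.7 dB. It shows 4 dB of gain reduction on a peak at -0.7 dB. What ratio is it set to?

3:1

Input overshoot = -0.7 − (-6.7) = 6 dB.
Output overshoot = 6 − 4 = 2 dB.
Ratio = input overshoot / output overshoot = 6 / 2 = 3.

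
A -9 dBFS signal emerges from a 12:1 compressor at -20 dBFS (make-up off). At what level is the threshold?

Input is 12 dB above T (since output overshoot × R = input overshoot: (-20 − T)·12 = -9 − T gives T = -21 dBFS).
Check: -21 + (-9 − (-21))/12 = -21 + 1 = -20 dBFS. ✓

-21 dBFS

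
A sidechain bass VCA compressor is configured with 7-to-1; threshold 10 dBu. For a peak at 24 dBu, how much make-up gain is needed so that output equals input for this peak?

Overshoot 14 dB → 14/7 = 2 dB after compression, so the compressed level is 10 + 2 = 12 dBu.
Make-up = target − compressed = 24 − 12 = 12 dB.

12 dB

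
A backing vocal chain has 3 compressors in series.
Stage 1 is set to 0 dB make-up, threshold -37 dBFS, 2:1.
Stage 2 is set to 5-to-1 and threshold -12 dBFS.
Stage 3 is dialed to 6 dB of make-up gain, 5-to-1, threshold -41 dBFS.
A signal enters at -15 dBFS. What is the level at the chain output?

Stage 1: 22 dB above -37 dBFS, reduced 2:1 to 11 dB above → -26 dBFS.
Stage 2: below threshold (-26 ≤ -12); passes unchanged; output -26 dBFS.
Stage 3: -26 dBFS is 15 dB over -41 dBFS; at 5:1 that becomes 3 dB over, giving -38 dBFS; +6 dB make-up → -32 dBFS.

-32 dBFS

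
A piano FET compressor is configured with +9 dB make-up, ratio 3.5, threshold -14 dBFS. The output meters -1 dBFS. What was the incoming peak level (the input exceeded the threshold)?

Before make-up, the level was -1 − 9 = -10 dBFS.
That's 4 dB above the -14 dBFS threshold.
Input overshoot = R × output overshoot = 14 dB → input = -14 + 14 = 0 dBFS.

0 dBFS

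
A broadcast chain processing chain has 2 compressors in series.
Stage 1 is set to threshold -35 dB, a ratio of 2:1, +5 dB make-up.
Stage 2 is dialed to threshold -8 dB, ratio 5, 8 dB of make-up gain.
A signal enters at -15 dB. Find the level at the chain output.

Stage 1: -15 dB is 20 dB over -35 dB; at 2:1 that becomes 10 dB over, giving -25 dB; +5 dB make-up → -20 dB.
Stage 2: below threshold (-20 ≤ -8); passes unchanged; make-up brings it to -12 dB.

-12 dB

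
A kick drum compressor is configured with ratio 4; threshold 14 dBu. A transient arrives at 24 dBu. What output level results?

16.5 dBu

24 dBu sits 10 dB over threshold.
4:1 compression reduces that to 10/4 = 2.5 dB over.
That puts the output at 16.5 dBu.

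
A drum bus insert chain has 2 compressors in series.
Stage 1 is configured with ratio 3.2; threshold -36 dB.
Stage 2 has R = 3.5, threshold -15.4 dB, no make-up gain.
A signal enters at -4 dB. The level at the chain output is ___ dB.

Stage 1: 32 dB above -36 dB, reduced 3.2:1 to 10 dB above → -26 dB.
Stage 2: below threshold (-26 ≤ -15.4); passes unchanged; output -26 dB.

-26 dB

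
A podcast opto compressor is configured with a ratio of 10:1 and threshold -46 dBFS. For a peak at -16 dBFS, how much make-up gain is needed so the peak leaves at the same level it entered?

27 dB

Overshoot 30 dB → 30/10 = 3 dB after compression, so the compressed level is -46 + 3 = -43 dBFS.
Make-up = target − compressed = -16 − (-43) = 27 dB.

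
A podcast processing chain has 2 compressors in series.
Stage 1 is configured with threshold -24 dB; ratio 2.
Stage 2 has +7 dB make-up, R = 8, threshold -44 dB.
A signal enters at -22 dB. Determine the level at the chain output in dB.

Stage 1: -22 dB is 2 dB over -24 dB; at 2:1 that becomes 1 dB over, giving -23 dB.
Stage 2: 21 dB above -44 dB, reduced 8:1 to 2.625 dB above → -41.375 dB; +7 dB make-up → -34.375 dB.

-34.375 dB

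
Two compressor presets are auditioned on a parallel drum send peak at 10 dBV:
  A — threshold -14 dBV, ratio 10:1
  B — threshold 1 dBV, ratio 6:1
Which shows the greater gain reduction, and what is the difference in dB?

A: 24 dB over, compressed to 2.4 dB over, so 21.6 dB of GR.
B: 9 dB over, compressed to 1.5 dB over, so 7.5 dB of GR.
Difference: 14.1 dB in favour of A.

A, by 14.1 dB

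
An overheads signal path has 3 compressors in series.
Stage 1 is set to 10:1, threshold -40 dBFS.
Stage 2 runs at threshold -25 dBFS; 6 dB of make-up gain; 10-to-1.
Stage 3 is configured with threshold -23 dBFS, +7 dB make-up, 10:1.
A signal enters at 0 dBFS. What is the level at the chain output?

Stage 1: 40 dB above -40 dBFS, reduced 10:1 to 4 dB above → -36 dBFS.
Stage 2: below threshold (-36 ≤ -25); passes unchanged; make-up brings it to -30 dBFS.
Stage 3: -30 dBFS is at or below the -23 dBFS threshold — no compression; make-up brings it to -23 dBFS.

-23 dBFS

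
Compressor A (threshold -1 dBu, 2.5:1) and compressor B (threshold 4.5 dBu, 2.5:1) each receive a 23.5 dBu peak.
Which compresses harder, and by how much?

A: GR = 24.5 − 24.5/2.5 = 14.7 dB.
B: GR = 19 − 19/2.5 = 11.4 dB.
A applies 3.3 dB more gain reduction.

A, by 3.3 dB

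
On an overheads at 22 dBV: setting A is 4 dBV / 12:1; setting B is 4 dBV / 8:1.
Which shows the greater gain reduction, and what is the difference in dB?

A: GR = 18 − 18/12 = 16.5 dB.
B: GR = 18 − 18/8 = 15.75 dB.
A reduces 0.75 dB more.

A, by 0.75 dB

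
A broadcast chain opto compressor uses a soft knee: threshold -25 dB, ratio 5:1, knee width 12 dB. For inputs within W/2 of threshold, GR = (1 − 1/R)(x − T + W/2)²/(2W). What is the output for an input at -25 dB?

x − T + W/2 = -25 − (-25) + 6 = 6.
GR = (1 − 1/5) × 6² / 24 = 0.8 × 36 / 24 = 1.2 dB.
Output = -25 − 1.2 = -26.2 dB.

-26.2 dB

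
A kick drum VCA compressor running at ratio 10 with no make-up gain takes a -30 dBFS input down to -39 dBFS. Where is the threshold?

Input is 10 dB above T (since output overshoot × R = input overshoot: (-39 − T)·10 = -30 − T gives T = -40 dBFS).
Check: -40 + (-30 − (-40))/10 = -40 + 1 = -39 dBFS. ✓

-40 dBFS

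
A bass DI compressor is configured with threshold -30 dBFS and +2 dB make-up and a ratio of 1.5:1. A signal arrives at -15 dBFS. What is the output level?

-18 dBFS

The input is 15 dB above the -30 dBFS threshold.
1.5:1 compression reduces that to 15/1.5 = 10 dB over.
That puts the output at -20 dBFS; make-up adds 2 dB, giving -18 dBFS.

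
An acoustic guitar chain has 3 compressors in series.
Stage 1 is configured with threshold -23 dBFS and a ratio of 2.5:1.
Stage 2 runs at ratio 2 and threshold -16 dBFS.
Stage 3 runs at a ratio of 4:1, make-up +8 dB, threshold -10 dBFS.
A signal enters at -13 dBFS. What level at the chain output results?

Stage 1: overshoot 10 dB → 10/2.5 = 4 dB → -19 dBFS.
Stage 2: -19 dBFS ≤ -16 dBFS, so stage 2 doesn't engage; output -19 dBFS.
Stage 3: below threshold (-19 ≤ -10); passes unchanged; make-up brings it to -11 dBFS.

-11 dBFS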